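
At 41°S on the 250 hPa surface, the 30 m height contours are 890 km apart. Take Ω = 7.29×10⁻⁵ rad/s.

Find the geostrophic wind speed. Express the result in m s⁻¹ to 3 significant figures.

3.46 m s⁻¹

Coriolis parameter at 41°S:
f = 2Ω sin φ = 2 × 7.29×10⁻⁵ × sin 41° = 9.57×10⁻⁵ s⁻¹
Height gradient: |∂Z/∂n| = 30 m / 890000 m = 3.37×10⁻⁵
On a pressure surface, geostrophic balance gives V_g = (g/f)|∂Z/∂n|:
V_g = 9.81 × 3.37×10⁻⁵ / 9.57×10⁻⁵ = 3.46 m/s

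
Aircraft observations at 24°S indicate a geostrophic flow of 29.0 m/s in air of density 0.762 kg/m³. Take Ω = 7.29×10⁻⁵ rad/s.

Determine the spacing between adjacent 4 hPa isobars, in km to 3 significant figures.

Coriolis parameter at 24°S:
f = 2Ω sin φ = 2 × 7.29×10⁻⁵ × sin 24° = 5.93×10⁻⁵ s⁻¹
Geostrophic balance rearranged: |∂P/∂n| = f ρ V_g
|∂P/∂n| = 5.93×10⁻⁵ × 0.762 × 29.0 = 1.31×10⁻³ Pa/m
Isobar spacing: Δn = ΔP/|∂P/∂n| = 400 Pa / 1.31×10⁻³ Pa/m = 305236 m ≈ 305 km

305 km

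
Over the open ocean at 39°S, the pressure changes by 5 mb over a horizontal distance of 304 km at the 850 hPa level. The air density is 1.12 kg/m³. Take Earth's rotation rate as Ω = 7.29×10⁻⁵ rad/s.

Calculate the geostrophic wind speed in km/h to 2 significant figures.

Coriolis parameter at 39°S:
f = 2Ω sin φ = 2 × 7.29×10⁻⁵ × sin 39° = 9.18×10⁻⁵ s⁻¹
Pressure gradient: |∂P/∂n| = 500 Pa / 304000 m = 1.64×10⁻³ Pa/m
Geostrophic balance (pressure-gradient force = Coriolis force):
V_g = (1/(fρ)) |∂P/∂n| = 1.64×10⁻³ / (9.18×10⁻⁵ × 1.12) = 16.0 m/s
Converting: 16.0 m/s × 3.6 = 58 km/h

58 km/h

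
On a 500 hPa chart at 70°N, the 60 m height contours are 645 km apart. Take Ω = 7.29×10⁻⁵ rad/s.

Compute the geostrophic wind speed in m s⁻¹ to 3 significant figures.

Coriolis parameter at 70°N:
f = 2Ω sin φ = 2 × 7.29×10⁻⁵ × sin 70° = 1.37×10⁻⁴ s⁻¹
Height gradient: |∂Z/∂n| = 60 m / 645000 m = 9.30×10⁻⁵
On a pressure surface, geostrophic balance gives V_g = (g/f)|∂Z/∂n|:
V_g = 9.81 × 9.30×10⁻⁵ / 1.37×10⁻⁴ = 6.66 m/s

6.66 m s⁻¹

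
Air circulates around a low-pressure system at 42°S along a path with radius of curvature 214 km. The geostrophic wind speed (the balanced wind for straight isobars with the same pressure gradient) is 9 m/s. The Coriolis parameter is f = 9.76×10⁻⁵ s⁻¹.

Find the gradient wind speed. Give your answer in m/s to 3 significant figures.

Around a low, centrifugal force acts outward with Coriolis, so pressure-gradient force balances both:
(1/ρ)|∂P/∂n| = fV + V²/R  →  V² + fR·V − fR·V_g = 0
With fR = 9.76×10⁻⁵ × 214×10³ m = 20.9 m/s:
V = [−fR + √((fR)² + 4 fR V_g)]/2 = [−20.9 + √(20.9² + 4×20.9×9)]/2 = 6.79 m/s
Subgeostrophic (V < V_g = 9 m/s), as expected around a low.

6.79 m/s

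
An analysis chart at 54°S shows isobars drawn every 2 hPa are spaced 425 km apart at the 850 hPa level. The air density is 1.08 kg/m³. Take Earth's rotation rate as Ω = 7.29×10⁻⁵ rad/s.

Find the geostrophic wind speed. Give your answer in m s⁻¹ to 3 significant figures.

3.69 m s⁻¹

Coriolis parameter at 54°S:
f = 2Ω sin φ = 2 × 7.29×10⁻⁵ × sin 54° = 1.18×10⁻⁴ s⁻¹
Pressure gradient: |∂P/∂n| = 200 Pa / 425000 m = 4.71×10⁻⁴ Pa/m
Geostrophic balance (pressure-gradient force = Coriolis force):
V_g = (1/(fρ)) |∂P/∂n| = 4.71×10⁻⁴ / (1.18×10⁻⁴ × 1.08) = 3.69 m/s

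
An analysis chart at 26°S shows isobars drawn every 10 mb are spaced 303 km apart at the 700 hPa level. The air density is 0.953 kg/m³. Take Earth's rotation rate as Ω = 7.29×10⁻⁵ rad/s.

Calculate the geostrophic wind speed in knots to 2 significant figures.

Coriolis parameter at 26°S:
f = 2Ω sin φ = 2 × 7.29×10⁻⁵ × sin 26° = 6.39×10⁻⁵ s⁻¹
Pressure gradient: |∂P/∂n| = 1000 Pa / 303000 m = 3.30×10⁻³ Pa/m
Geostrophic balance (pressure-gradient force = Coriolis force):
V_g = (1/(fρ)) |∂P/∂n| = 3.30×10⁻³ / (6.39×10⁻⁵ × 0.953) = 54.2 m/s
Converting: 54.2 m/s × 1.944 = 110 knots

110 knots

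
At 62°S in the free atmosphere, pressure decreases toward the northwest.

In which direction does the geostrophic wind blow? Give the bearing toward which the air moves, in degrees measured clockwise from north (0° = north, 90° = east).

The pressure-gradient force points toward the northwest (bearing 315°).
Geostrophic balance: in the Southern Hemisphere the Coriolis force deflects motion to the left, so the geostrophic wind blows 90° to the left of the pressure-gradient force (low pressure on the right).
Rotating 315° by 90° counterclockwise gives 225° — the wind blows toward the southwest.

225°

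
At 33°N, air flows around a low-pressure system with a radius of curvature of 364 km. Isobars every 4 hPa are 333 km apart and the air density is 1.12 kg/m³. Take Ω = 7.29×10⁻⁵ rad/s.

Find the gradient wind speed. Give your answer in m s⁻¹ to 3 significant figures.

Coriolis parameter at 33°N:
f = 2Ω sin φ = 2 × 7.29×10⁻⁵ × sin 33° = 7.94×10⁻⁵ s⁻¹
Pressure gradient: |∂P/∂n| = 400 Pa / 333000 m = 1.20×10⁻³ Pa/m
Geostrophic speed: V_g = |∂P/∂n|/(fρ) = 1.20×10⁻³/(7.94×10⁻⁵ × 1.12) = 13.5 m/s
Around a low, centrifugal force acts outward with Coriolis, so pressure-gradient force balances both:
(1/ρ)|∂P/∂n| = fV + V²/R  →  V² + fR·V − fR·V_g = 0
With fR = 7.94×10⁻⁵ × 364×10³ m = 28.9 m/s:
V = [−fR + √((fR)² + 4 fR V_g)]/2 = [−28.9 + √(28.9² + 4×28.9×13.5)]/2 = 10 m/s
Subgeostrophic (V < V_g = 13.5 m/s), as expected around a low.

10.0 m s⁻¹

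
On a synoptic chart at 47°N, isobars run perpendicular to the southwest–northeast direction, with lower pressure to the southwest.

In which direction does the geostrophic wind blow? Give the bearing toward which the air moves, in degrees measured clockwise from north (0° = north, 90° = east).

The pressure-gradient force points toward the southwest (bearing 225°).
Geostrophic balance: in the Northern Hemisphere the Coriolis force deflects motion to the right, so the geostrophic wind blows 90° to the right of the pressure-gradient force (low pressure on the left).
Rotating 225° by 90° clockwise gives 315° — the wind blows toward the northwest.

315°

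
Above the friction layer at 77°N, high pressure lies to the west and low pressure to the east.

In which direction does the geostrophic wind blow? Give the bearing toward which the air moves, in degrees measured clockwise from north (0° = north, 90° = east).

The pressure-gradient force points toward the east (bearing 090°).
Geostrophic balance: in the Northern Hemisphere the Coriolis force deflects motion to the right, so the geostrophic wind blows 90° to the right of the pressure-gradient force (low pressure on the left).
Rotating 090° by 90° clockwise gives 180° — the wind blows toward the south.

180°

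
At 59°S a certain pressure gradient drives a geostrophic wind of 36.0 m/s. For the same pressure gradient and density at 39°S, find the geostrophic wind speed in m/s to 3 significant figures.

49.0 m/s

With the same pressure gradient and density, V_g ∝ 1/f ∝ 1/sin φ.
V₂ = V₁ · sin φ₁ / sin φ₂ = 36.0 × sin 59° / sin 39°
V₂ = 36.0 × 0.8572/0.6293 = 49.0 m/s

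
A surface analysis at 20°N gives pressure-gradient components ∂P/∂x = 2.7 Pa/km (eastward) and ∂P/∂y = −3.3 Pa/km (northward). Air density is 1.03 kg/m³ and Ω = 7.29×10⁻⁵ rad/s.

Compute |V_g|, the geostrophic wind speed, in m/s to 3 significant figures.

83.0 m/s

Coriolis parameter at 20°N:
f = 2Ω sin φ = 2 × 7.29×10⁻⁵ × sin 20° = 4.99×10⁻⁵ s⁻¹
Component geostrophic relations (x east, y north):
u_g = −(1/(fρ)) ∂P/∂y,  v_g = (1/(fρ)) ∂P/∂x
u_g = −(−3.3×10⁻³)/(4.99×10⁻⁵ × 1.03) = 64.2 m/s;  v_g = (2.7×10⁻³)/(4.99×10⁻⁵ × 1.03) = 52.6 m/s
|V_g| = √(u_g² + v_g²) = 83.0 m/s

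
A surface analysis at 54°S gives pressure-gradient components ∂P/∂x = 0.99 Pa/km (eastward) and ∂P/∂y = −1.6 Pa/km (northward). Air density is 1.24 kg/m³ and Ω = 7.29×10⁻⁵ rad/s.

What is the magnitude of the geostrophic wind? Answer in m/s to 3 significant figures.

12.9 m/s

Coriolis parameter at 54°S:
f = 2Ω sin φ = 2 × 7.29×10⁻⁵ × sin 54° = 1.18×10⁻⁴ s⁻¹
In the Southern Hemisphere f is negative: f = −1.18×10⁻⁴ s⁻¹.
Component geostrophic relations (x east, y north):
u_g = −(1/(fρ)) ∂P/∂y,  v_g = (1/(fρ)) ∂P/∂x
u_g = −(−1.6×10⁻³)/(−1.18×10⁻⁴ × 1.24) = −10.9 m/s;  v_g = (0.99×10⁻³)/(−1.18×10⁻⁴ × 1.24) = −6.77 m/s
|V_g| = √(u_g² + v_g²) = 12.9 m/s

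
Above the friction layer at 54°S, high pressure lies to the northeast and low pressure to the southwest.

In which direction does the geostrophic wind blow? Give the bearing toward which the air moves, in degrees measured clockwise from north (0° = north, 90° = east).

The pressure-gradient force points toward the southwest (bearing 225°).
Geostrophic balance: in the Southern Hemisphere the Coriolis force deflects motion to the left, so the geostrophic wind blows 90° to the left of the pressure-gradient force (low pressure on the right).
Rotating 225° by 90° counterclockwise gives 135° — the wind blows toward the southeast.

135°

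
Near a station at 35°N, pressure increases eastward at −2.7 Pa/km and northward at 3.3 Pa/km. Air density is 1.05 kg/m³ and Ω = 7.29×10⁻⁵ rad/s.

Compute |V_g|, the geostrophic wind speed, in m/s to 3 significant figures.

Coriolis parameter at 35°N:
f = 2Ω sin φ = 2 × 7.29×10⁻⁵ × sin 35° = 8.36×10⁻⁵ s⁻¹
Component geostrophic relations (x east, y north):
u_g = −(1/(fρ)) ∂P/∂y,  v_g = (1/(fρ)) ∂P/∂x
u_g = −(3.3×10⁻³)/(8.36×10⁻⁵ × 1.05) = −37.6 m/s;  v_g = (−2.7×10⁻³)/(8.36×10⁻⁵ × 1.05) = −30.7 m/s
|V_g| = √(u_g² + v_g²) = 48.6 m/s

48.6 m/s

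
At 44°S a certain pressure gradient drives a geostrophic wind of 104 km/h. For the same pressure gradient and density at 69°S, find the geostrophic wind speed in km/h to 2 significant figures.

With the same pressure gradient and density, V_g ∝ 1/f ∝ 1/sin φ.
V₂ = V₁ · sin φ₁ / sin φ₂ = 104 × sin 44° / sin 69°
V₂ = 104 × 0.6947/0.9336 = 77 km/h

77 km/h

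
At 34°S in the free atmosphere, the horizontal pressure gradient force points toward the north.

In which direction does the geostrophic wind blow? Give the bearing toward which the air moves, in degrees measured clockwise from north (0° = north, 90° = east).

The pressure-gradient force points toward the north (bearing 000°).
Geostrophic balance: in the Southern Hemisphere the Coriolis force deflects motion to the left, so the geostrophic wind blows 90° to the left of the pressure-gradient force (low pressure on the right).
Rotating 000° by 90° counterclockwise gives 270° — the wind blows toward the west.

270°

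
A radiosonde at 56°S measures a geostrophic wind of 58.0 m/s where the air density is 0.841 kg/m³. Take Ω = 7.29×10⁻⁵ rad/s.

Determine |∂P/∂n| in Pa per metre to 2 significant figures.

Coriolis parameter at 56°S:
f = 2Ω sin φ = 2 × 7.29×10⁻⁵ × sin 56° = 1.21×10⁻⁴ s⁻¹
Geostrophic balance rearranged: |∂P/∂n| = f ρ V_g
|∂P/∂n| = 1.21×10⁻⁴ × 0.841 × 58.0 = 5.90×10⁻³ Pa/m

5.9×10⁻³ Pa/m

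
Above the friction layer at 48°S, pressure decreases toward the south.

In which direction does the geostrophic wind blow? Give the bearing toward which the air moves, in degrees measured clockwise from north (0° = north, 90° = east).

The pressure-gradient force points toward the south (bearing 180°).
Geostrophic balance: in the Southern Hemisphere the Coriolis force deflects motion to the left, so the geostrophic wind blows 90° to the left of the pressure-gradient force (low pressure on the right).
Rotating 180° by 90° counterclockwise gives 090° — the wind blows toward the east.

090°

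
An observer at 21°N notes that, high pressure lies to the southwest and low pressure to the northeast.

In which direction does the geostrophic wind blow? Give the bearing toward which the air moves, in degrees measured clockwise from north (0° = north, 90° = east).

135°

The pressure-gradient force points toward the northeast (bearing 045°).
Geostrophic balance: in the Northern Hemisphere the Coriolis force deflects motion to the right, so the geostrophic wind blows 90° to the right of the pressure-gradient force (low pressure on the left).
Rotating 045° by 90° clockwise gives 135° — the wind blows toward the southeast.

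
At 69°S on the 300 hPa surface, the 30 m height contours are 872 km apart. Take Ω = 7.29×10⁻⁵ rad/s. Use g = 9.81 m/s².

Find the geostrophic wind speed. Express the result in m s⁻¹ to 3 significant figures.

2.48 m s⁻¹

Coriolis parameter at 69°S:
f = 2Ω sin φ = 2 × 7.29×10⁻⁵ × sin 69° = 1.36×10⁻⁴ s⁻¹
Height gradient: |∂Z/∂n| = 30 m / 872000 m = 3.44×10⁻⁵
On a pressure surface, geostrophic balance gives V_g = (g/f)|∂Z/∂n|:
V_g = 9.81 × 3.44×10⁻⁵ / 1.36×10⁻⁴ = 2.48 m/s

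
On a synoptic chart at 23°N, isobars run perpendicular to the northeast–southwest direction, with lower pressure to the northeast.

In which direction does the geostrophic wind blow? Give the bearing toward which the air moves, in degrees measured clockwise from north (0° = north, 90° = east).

The pressure-gradient force points toward the northeast (bearing 045°).
Geostrophic balance: in the Northern Hemisphere the Coriolis force deflects motion to the right, so the geostrophic wind blows 90° to the right of the pressure-gradient force (low pressure on the left).
Rotating 045° by 90° clockwise gives 135° — the wind blows toward the southeast.

135°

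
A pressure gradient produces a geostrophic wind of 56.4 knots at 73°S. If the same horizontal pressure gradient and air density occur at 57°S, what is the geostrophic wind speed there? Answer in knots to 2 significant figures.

With the same pressure gradient and density, V_g ∝ 1/f ∝ 1/sin φ.
V₂ = V₁ · sin φ₁ / sin φ₂ = 56.4 × sin 73° / sin 57°
V₂ = 56.4 × 0.9563/0.8387 = 64 knots

64 knots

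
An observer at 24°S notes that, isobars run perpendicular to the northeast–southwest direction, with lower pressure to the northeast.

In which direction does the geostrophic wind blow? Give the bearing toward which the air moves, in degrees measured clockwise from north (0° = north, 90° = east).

315°

The pressure-gradient force points toward the northeast (bearing 045°).
Geostrophic balance: in the Southern Hemisphere the Coriolis force deflects motion to the left, so the geostrophic wind blows 90° to the left of the pressure-gradient force (low pressure on the right).
Rotating 045° by 90° counterclockwise gives 315° — the wind blows toward the northwest.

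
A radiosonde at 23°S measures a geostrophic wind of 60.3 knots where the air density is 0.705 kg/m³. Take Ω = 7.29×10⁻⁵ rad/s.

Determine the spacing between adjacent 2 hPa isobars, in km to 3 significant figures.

161 km

Coriolis parameter at 23°S:
f = 2Ω sin φ = 2 × 7.29×10⁻⁵ × sin 23° = 5.70×10⁻⁵ s⁻¹
Wind speed in SI: 60.3 knots = 31.0 m/s
Geostrophic balance rearranged: |∂P/∂n| = f ρ V_g
|∂P/∂n| = 5.70×10⁻⁵ × 0.705 × 31.0 = 1.25×10⁻³ Pa/m
Isobar spacing: Δn = ΔP/|∂P/∂n| = 200 Pa / 1.25×10⁻³ Pa/m = 160528 m ≈ 161 km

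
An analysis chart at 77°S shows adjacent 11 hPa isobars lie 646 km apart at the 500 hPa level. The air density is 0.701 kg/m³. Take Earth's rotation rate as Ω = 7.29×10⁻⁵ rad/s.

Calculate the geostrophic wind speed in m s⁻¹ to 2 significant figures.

Coriolis parameter at 77°S:
f = 2Ω sin φ = 2 × 7.29×10⁻⁵ × sin 77° = 1.42×10⁻⁴ s⁻¹
Pressure gradient: |∂P/∂n| = 1100 Pa / 646000 m = 1.70×10⁻³ Pa/m
Geostrophic balance (pressure-gradient force = Coriolis force):
V_g = (1/(fρ)) |∂P/∂n| = 1.70×10⁻³ / (1.42×10⁻⁴ × 0.701) = 17.1 m/s

17 m s⁻¹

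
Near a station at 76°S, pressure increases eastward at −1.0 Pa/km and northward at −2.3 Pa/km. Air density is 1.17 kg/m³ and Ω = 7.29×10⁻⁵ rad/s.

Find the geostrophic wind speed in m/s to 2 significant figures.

15 m/s

Coriolis parameter at 76°S:
f = 2Ω sin φ = 2 × 7.29×10⁻⁵ × sin 76° = 1.41×10⁻⁴ s⁻¹
In the Southern Hemisphere f is negative: f = −1.41×10⁻⁴ s⁻¹.
Component geostrophic relations (x east, y north):
u_g = −(1/(fρ)) ∂P/∂y,  v_g = (1/(fρ)) ∂P/∂x
u_g = −(−2.3×10⁻³)/(−1.41×10⁻⁴ × 1.17) = −13.9 m/s;  v_g = (−1.0×10⁻³)/(−1.41×10⁻⁴ × 1.17) = 6.04 m/s
|V_g| = √(u_g² + v_g²) = 15.2 m/s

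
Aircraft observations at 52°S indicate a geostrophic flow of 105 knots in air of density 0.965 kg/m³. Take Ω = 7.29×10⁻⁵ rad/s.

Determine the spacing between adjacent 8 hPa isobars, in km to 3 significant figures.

134 km

Coriolis parameter at 52°S:
f = 2Ω sin φ = 2 × 7.29×10⁻⁵ × sin 52° = 1.15×10⁻⁴ s⁻¹
Wind speed in SI: 105 knots = 54.0 m/s
Geostrophic balance rearranged: |∂P/∂n| = f ρ V_g
|∂P/∂n| = 1.15×10⁻⁴ × 0.965 × 54.0 = 5.99×10⁻³ Pa/m
Isobar spacing: Δn = ΔP/|∂P/∂n| = 800 Pa / 5.99×10⁻³ Pa/m = 133581 m ≈ 134 km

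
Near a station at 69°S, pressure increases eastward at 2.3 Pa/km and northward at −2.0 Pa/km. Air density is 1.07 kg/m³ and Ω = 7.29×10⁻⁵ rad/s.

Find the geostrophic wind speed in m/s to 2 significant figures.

Coriolis parameter at 69°S:
f = 2Ω sin φ = 2 × 7.29×10⁻⁵ × sin 69° = 1.36×10⁻⁴ s⁻¹
In the Southern Hemisphere f is negative: f = −1.36×10⁻⁴ s⁻¹.
Component geostrophic relations (x east, y north):
u_g = −(1/(fρ)) ∂P/∂y,  v_g = (1/(fρ)) ∂P/∂x
u_g = −(−2.0×10⁻³)/(−1.36×10⁻⁴ × 1.07) = −13.7 m/s;  v_g = (2.3×10⁻³)/(−1.36×10⁻⁴ × 1.07) = −15.8 m/s
|V_g| = √(u_g² + v_g²) = 20.9 m/s

21 m/s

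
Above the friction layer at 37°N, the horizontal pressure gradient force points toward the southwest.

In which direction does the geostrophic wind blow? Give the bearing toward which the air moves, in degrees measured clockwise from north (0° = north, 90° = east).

The pressure-gradient force points toward the southwest (bearing 225°).
Geostrophic balance: in the Northern Hemisphere the Coriolis force deflects motion to the right, so the geostrophic wind blows 90° to the right of the pressure-gradient force (low pressure on the left).
Rotating 225° by 90° clockwise gives 315° — the wind blows toward the northwest.

315°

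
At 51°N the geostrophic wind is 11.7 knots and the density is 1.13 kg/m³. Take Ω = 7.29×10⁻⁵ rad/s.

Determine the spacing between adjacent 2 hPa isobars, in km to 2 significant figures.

260 km

Coriolis parameter at 51°N:
f = 2Ω sin φ = 2 × 7.29×10⁻⁵ × sin 51° = 1.13×10⁻⁴ s⁻¹
Wind speed in SI: 11.7 knots = 6.02 m/s
Geostrophic balance rearranged: |∂P/∂n| = f ρ V_g
|∂P/∂n| = 1.13×10⁻⁴ × 1.13 × 6.02 = 7.71×10⁻⁴ Pa/m
Isobar spacing: Δn = ΔP/|∂P/∂n| = 200 Pa / 7.71×10⁻⁴ Pa/m = 259518 m ≈ 260 km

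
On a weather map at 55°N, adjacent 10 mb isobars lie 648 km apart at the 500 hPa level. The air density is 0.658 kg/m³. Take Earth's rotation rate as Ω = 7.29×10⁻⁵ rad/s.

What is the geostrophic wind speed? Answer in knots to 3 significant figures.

Coriolis parameter at 55°N:
f = 2Ω sin φ = 2 × 7.29×10⁻⁵ × sin 55° = 1.19×10⁻⁴ s⁻¹
Pressure gradient: |∂P/∂n| = 1000 Pa / 648000 m = 1.54×10⁻³ Pa/m
Geostrophic balance (pressure-gradient force = Coriolis force):
V_g = (1/(fρ)) |∂P/∂n| = 1.54×10⁻³ / (1.19×10⁻⁴ × 0.658) = 19.6 m/s
Converting: 19.6 m/s × 1.944 = 38.2 knots

38.2 knots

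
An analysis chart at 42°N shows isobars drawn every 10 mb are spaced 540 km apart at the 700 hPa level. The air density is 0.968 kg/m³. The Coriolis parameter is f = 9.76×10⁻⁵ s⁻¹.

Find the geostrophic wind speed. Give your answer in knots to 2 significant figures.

Pressure gradient: |∂P/∂n| = 1000 Pa / 540000 m = 1.85×10⁻³ Pa/m
Geostrophic balance (pressure-gradient force = Coriolis force):
V_g = (1/(fρ)) |∂P/∂n| = 1.85×10⁻³ / (9.76×10⁻⁵ × 0.968) = 19.6 m/s
Converting: 19.6 m/s × 1.944 = 38 knots

38 knots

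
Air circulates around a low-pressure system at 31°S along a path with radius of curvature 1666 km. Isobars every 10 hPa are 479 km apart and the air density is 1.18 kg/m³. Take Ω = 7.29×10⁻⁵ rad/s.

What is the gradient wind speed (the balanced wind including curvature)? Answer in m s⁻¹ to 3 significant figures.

20.3 m s⁻¹

Coriolis parameter at 31°S:
f = 2Ω sin φ = 2 × 7.29×10⁻⁵ × sin 31° = 7.51×10⁻⁵ s⁻¹
Pressure gradient: |∂P/∂n| = 1000 Pa / 479000 m = 2.09×10⁻³ Pa/m
Geostrophic speed: V_g = |∂P/∂n|/(fρ) = 2.09×10⁻³/(7.51×10⁻⁵ × 1.18) = 23.6 m/s
Around a low, centrifugal force acts outward with Coriolis, so pressure-gradient force balances both:
(1/ρ)|∂P/∂n| = fV + V²/R  →  V² + fR·V − fR·V_g = 0
With fR = 7.51×10⁻⁵ × 1666×10³ m = 125 m/s:
V = [−fR + √((fR)² + 4 fR V_g)]/2 = [−125 + √(125² + 4×125×23.6)]/2 = 20.3 m/s
Subgeostrophic (V < V_g = 23.6 m/s), as expected around a low.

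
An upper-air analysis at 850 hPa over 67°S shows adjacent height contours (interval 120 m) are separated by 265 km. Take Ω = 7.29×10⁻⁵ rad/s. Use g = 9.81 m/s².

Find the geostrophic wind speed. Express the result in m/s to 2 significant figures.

33 m/s

Coriolis parameter at 67°S:
f = 2Ω sin φ = 2 × 7.29×10⁻⁵ × sin 67° = 1.34×10⁻⁴ s⁻¹
Height gradient: |∂Z/∂n| = 120 m / 265000 m = 4.53×10⁻⁴
On a pressure surface, geostrophic balance gives V_g = (g/f)|∂Z/∂n|:
V_g = 9.81 × 4.53×10⁻⁴ / 1.34×10⁻⁴ = 33.1 m/s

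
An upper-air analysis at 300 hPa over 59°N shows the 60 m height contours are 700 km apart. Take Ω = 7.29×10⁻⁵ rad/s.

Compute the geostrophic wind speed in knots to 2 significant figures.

Coriolis parameter at 59°N:
f = 2Ω sin φ = 2 × 7.29×10⁻⁵ × sin 59° = 1.25×10⁻⁴ s⁻¹
Height gradient: |∂Z/∂n| = 60 m / 700000 m = 8.57×10⁻⁵
On a pressure surface, geostrophic balance gives V_g = (g/f)|∂Z/∂n|:
V_g = 9.81 × 8.57×10⁻⁵ / 1.25×10⁻⁴ = 6.73 m/s
Converting: 6.73 m/s × 1.944 = 13 knots

13 knots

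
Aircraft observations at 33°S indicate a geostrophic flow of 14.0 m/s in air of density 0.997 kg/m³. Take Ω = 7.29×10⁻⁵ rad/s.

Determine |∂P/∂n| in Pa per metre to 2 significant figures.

Coriolis parameter at 33°S:
f = 2Ω sin φ = 2 × 7.29×10⁻⁵ × sin 33° = 7.94×10⁻⁵ s⁻¹
Geostrophic balance rearranged: |∂P/∂n| = f ρ V_g
|∂P/∂n| = 7.94×10⁻⁵ × 0.997 × 14.0 = 1.11×10⁻³ Pa/m

1.1×10⁻³ Pa/m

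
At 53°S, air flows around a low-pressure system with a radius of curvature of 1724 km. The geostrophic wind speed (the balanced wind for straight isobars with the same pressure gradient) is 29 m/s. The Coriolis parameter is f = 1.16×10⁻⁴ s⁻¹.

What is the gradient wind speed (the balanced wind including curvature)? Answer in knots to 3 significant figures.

50.0 knots

Around a low, centrifugal force acts outward with Coriolis, so pressure-gradient force balances both:
(1/ρ)|∂P/∂n| = fV + V²/R  →  V² + fR·V − fR·V_g = 0
With fR = 1.16×10⁻⁴ × 1724×10³ m = 200 m/s:
V = [−fR + √((fR)² + 4 fR V_g)]/2 = [−200 + √(200² + 4×200×29)]/2 = 25.7 m/s
Subgeostrophic (V < V_g = 29 m/s), as expected around a low.
Converting: 25.7 m/s × 1.944 = 50.0 knots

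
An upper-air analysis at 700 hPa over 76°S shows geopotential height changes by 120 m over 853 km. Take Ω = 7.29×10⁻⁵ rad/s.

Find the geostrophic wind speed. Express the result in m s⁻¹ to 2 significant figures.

9.8 m s⁻¹

Coriolis parameter at 76°S:
f = 2Ω sin φ = 2 × 7.29×10⁻⁵ × sin 76° = 1.41×10⁻⁴ s⁻¹
Height gradient: |∂Z/∂n| = 120 m / 853000 m = 1.41×10⁻⁴
On a pressure surface, geostrophic balance gives V_g = (g/f)|∂Z/∂n|:
V_g = 9.81 × 1.41×10⁻⁴ / 1.41×10⁻⁴ = 9.76 m/s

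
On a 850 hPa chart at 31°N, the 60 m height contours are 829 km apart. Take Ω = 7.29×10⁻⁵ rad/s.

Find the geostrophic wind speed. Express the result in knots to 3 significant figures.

Coriolis parameter at 31°N:
f = 2Ω sin φ = 2 × 7.29×10⁻⁵ × sin 31° = 7.51×10⁻⁵ s⁻¹
Height gradient: |∂Z/∂n| = 60 m / 829000 m = 7.24×10⁻⁵
On a pressure surface, geostrophic balance gives V_g = (g/f)|∂Z/∂n|:
V_g = 9.81 × 7.24×10⁻⁵ / 7.51×10⁻⁵ = 9.46 m/s
Converting: 9.46 m/s × 1.944 = 18.4 knots

18.4 knots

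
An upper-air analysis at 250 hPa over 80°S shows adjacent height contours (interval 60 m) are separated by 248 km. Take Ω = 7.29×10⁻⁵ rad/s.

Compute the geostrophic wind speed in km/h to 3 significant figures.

59.5 km/h

Coriolis parameter at 80°S:
f = 2Ω sin φ = 2 × 7.29×10⁻⁵ × sin 80° = 1.44×10⁻⁴ s⁻¹
Height gradient: |∂Z/∂n| = 60 m / 248000 m = 2.42×10⁻⁴
On a pressure surface, geostrophic balance gives V_g = (g/f)|∂Z/∂n|:
V_g = 9.81 × 2.42×10⁻⁴ / 1.44×10⁻⁴ = 16.5 m/s
Converting: 16.5 m/s × 3.6 = 59.5 km/h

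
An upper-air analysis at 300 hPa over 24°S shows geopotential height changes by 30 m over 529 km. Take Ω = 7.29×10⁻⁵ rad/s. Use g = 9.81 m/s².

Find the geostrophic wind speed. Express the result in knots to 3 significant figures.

Coriolis parameter at 24°S:
f = 2Ω sin φ = 2 × 7.29×10⁻⁵ × sin 24° = 5.93×10⁻⁵ s⁻¹
Height gradient: |∂Z/∂n| = 30 m / 529000 m = 5.67×10⁻⁵
On a pressure surface, geostrophic balance gives V_g = (g/f)|∂Z/∂n|:
V_g = 9.81 × 5.67×10⁻⁵ / 5.93×10⁻⁵ = 9.38 m/s
Converting: 9.38 m/s × 1.944 = 18.2 knots

18.2 knots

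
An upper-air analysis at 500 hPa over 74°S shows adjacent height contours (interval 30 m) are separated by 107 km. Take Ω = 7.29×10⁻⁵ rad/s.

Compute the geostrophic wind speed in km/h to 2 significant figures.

71 km/h

Coriolis parameter at 74°S:
f = 2Ω sin φ = 2 × 7.29×10⁻⁵ × sin 74° = 1.40×10⁻⁴ s⁻¹
Height gradient: |∂Z/∂n| = 30 m / 107000 m = 2.80×10⁻⁴
On a pressure surface, geostrophic balance gives V_g = (g/f)|∂Z/∂n|:
V_g = 9.81 × 2.80×10⁻⁴ / 1.40×10⁻⁴ = 19.6 m/s
Converting: 19.6 m/s × 3.6 = 71 km/h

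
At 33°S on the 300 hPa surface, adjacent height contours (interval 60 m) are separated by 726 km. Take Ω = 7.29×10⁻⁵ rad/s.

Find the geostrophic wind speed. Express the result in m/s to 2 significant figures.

Coriolis parameter at 33°S:
f = 2Ω sin φ = 2 × 7.29×10⁻⁵ × sin 33° = 7.94×10⁻⁵ s⁻¹
Height gradient: |∂Z/∂n| = 60 m / 726000 m = 8.26×10⁻⁵
On a pressure surface, geostrophic balance gives V_g = (g/f)|∂Z/∂n|:
V_g = 9.81 × 8.26×10⁻⁵ / 7.94×10⁻⁵ = 10.2 m/s

10 m/s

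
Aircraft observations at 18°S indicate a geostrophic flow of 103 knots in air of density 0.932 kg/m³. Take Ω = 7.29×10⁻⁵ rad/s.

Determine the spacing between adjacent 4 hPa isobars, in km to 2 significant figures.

180 km

Coriolis parameter at 18°S:
f = 2Ω sin φ = 2 × 7.29×10⁻⁵ × sin 18° = 4.51×10⁻⁵ s⁻¹
Wind speed in SI: 103 knots = 53.0 m/s
Geostrophic balance rearranged: |∂P/∂n| = f ρ V_g
|∂P/∂n| = 4.51×10⁻⁵ × 0.932 × 53.0 = 2.23×10⁻³ Pa/m
Isobar spacing: Δn = ΔP/|∂P/∂n| = 400 Pa / 2.23×10⁻³ Pa/m = 179775 m ≈ 180 km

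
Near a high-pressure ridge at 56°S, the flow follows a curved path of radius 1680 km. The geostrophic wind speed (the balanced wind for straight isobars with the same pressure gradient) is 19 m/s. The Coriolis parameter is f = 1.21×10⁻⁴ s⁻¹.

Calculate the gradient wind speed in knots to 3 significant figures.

Around a high, pressure-gradient force acts outward with centrifugal, so Coriolis balances both:
fV = (1/ρ)|∂P/∂n| + V²/R  →  V² − fR·V + fR·V_g = 0
With fR = 1.21×10⁻⁴ × 1680×10³ m = 203 m/s:
V = [fR − √((fR)² − 4 fR V_g)]/2 = [203 − √(203² − 4×203×19)]/2 = 21.2 m/s
Supergeostrophic (V > V_g = 19 m/s), as expected around a high.
Converting: 21.2 m/s × 1.944 = 41.2 knots

41.2 knots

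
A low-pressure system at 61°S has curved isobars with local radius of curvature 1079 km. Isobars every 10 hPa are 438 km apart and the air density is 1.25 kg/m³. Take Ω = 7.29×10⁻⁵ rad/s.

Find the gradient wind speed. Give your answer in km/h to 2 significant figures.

47 km/h

Coriolis parameter at 61°S:
f = 2Ω sin φ = 2 × 7.29×10⁻⁵ × sin 61° = 1.28×10⁻⁴ s⁻¹
Pressure gradient: |∂P/∂n| = 1000 Pa / 438000 m = 2.28×10⁻³ Pa/m
Geostrophic speed: V_g = |∂P/∂n|/(fρ) = 2.28×10⁻³/(1.28×10⁻⁴ × 1.25) = 14.3 m/s
Around a low, centrifugal force acts outward with Coriolis, so pressure-gradient force balances both:
(1/ρ)|∂P/∂n| = fV + V²/R  →  V² + fR·V − fR·V_g = 0
With fR = 1.28×10⁻⁴ × 1079×10³ m = 138 m/s:
V = [−fR + √((fR)² + 4 fR V_g)]/2 = [−138 + √(138² + 4×138×14.3)]/2 = 13.1 m/s
Subgeostrophic (V < V_g = 14.3 m/s), as expected around a low.
Converting: 13.1 m/s × 3.6 = 47 km/h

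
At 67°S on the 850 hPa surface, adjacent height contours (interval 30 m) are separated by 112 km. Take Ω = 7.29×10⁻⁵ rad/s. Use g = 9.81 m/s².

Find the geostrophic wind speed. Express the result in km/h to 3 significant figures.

70.5 km/h

Coriolis parameter at 67°S:
f = 2Ω sin φ = 2 × 7.29×10⁻⁵ × sin 67° = 1.34×10⁻⁴ s⁻¹
Height gradient: |∂Z/∂n| = 30 m / 112000 m = 2.68×10⁻⁴
On a pressure surface, geostrophic balance gives V_g = (g/f)|∂Z/∂n|:
V_g = 9.81 × 2.68×10⁻⁴ / 1.34×10⁻⁴ = 19.6 m/s
Converting: 19.6 m/s × 3.6 = 70.5 km/h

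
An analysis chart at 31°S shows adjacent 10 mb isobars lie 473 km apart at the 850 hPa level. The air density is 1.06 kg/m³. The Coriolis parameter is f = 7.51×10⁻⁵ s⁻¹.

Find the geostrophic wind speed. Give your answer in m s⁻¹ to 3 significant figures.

26.6 m s⁻¹

Pressure gradient: |∂P/∂n| = 1000 Pa / 473000 m = 2.11×10⁻³ Pa/m
Geostrophic balance (pressure-gradient force = Coriolis force):
V_g = (1/(fρ)) |∂P/∂n| = 2.11×10⁻³ / (7.51×10⁻⁵ × 1.06) = 26.6 m/s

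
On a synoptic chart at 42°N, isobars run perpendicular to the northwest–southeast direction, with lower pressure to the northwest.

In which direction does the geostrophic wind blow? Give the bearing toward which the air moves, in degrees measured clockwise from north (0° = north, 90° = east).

The pressure-gradient force points toward the northwest (bearing 315°).
Geostrophic balance: in the Northern Hemisphere the Coriolis force deflects motion to the right, so the geostrophic wind blows 90° to the right of the pressure-gradient force (low pressure on the left).
Rotating 315° by 90° clockwise gives 045° — the wind blows toward the northeast.

045°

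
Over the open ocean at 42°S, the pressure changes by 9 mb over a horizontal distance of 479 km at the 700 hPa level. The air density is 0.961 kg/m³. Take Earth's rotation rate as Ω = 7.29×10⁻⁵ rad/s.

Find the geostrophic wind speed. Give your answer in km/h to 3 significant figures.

Coriolis parameter at 42°S:
f = 2Ω sin φ = 2 × 7.29×10⁻⁵ × sin 42° = 9.76×10⁻⁵ s⁻¹
Pressure gradient: |∂P/∂n| = 900 Pa / 479000 m = 1.88×10⁻³ Pa/m
Geostrophic balance (pressure-gradient force = Coriolis force):
V_g = (1/(fρ)) |∂P/∂n| = 1.88×10⁻³ / (9.76×10⁻⁵ × 0.961) = 20.0 m/s
Converting: 20.0 m/s × 3.6 = 72.1 km/h

72.1 km/h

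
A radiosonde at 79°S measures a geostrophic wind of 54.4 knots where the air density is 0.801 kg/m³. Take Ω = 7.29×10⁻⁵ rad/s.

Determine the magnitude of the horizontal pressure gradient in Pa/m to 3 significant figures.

3.21×10⁻³ Pa/m

Coriolis parameter at 79°S:
f = 2Ω sin φ = 2 × 7.29×10⁻⁵ × sin 79° = 1.43×10⁻⁴ s⁻¹
Wind speed in SI: 54.4 knots = 28.0 m/s
Geostrophic balance rearranged: |∂P/∂n| = f ρ V_g
|∂P/∂n| = 1.43×10⁻⁴ × 0.801 × 28.0 = 3.21×10⁻³ Pa/m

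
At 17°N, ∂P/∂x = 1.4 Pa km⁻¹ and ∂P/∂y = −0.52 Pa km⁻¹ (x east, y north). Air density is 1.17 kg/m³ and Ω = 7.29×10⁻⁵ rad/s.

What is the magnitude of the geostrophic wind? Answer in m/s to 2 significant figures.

Coriolis parameter at 17°N:
f = 2Ω sin φ = 2 × 7.29×10⁻⁵ × sin 17° = 4.26×10⁻⁵ s⁻¹
Component geostrophic relations (x east, y north):
u_g = −(1/(fρ)) ∂P/∂y,  v_g = (1/(fρ)) ∂P/∂x
u_g = −(−0.52×10⁻³)/(4.26×10⁻⁵ × 1.17) = 10.4 m/s;  v_g = (1.4×10⁻³)/(4.26×10⁻⁵ × 1.17) = 28.1 m/s
|V_g| = √(u_g² + v_g²) = 29.9 m/s

30 m/s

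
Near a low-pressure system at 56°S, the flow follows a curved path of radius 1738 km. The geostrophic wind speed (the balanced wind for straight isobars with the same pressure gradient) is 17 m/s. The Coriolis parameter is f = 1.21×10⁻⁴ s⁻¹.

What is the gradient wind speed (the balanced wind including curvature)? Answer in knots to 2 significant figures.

Around a low, centrifugal force acts outward with Coriolis, so pressure-gradient force balances both:
(1/ρ)|∂P/∂n| = fV + V²/R  →  V² + fR·V − fR·V_g = 0
With fR = 1.21×10⁻⁴ × 1738×10³ m = 210 m/s:
V = [−fR + √((fR)² + 4 fR V_g)]/2 = [−210 + √(210² + 4×210×17)]/2 = 15.8 m/s
Subgeostrophic (V < V_g = 17 m/s), as expected around a low.
Converting: 15.8 m/s × 1.944 = 31 knots

31 knots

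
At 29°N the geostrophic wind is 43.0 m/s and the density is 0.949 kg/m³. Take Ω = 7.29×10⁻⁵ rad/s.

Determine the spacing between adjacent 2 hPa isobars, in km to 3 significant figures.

69.3 km

Coriolis parameter at 29°N:
f = 2Ω sin φ = 2 × 7.29×10⁻⁵ × sin 29° = 7.07×10⁻⁵ s⁻¹
Geostrophic balance rearranged: |∂P/∂n| = f ρ V_g
|∂P/∂n| = 7.07×10⁻⁵ × 0.949 × 43.0 = 2.88×10⁻³ Pa/m
Isobar spacing: Δn = ΔP/|∂P/∂n| = 200 Pa / 2.88×10⁻³ Pa/m = 69337 m ≈ 69.3 km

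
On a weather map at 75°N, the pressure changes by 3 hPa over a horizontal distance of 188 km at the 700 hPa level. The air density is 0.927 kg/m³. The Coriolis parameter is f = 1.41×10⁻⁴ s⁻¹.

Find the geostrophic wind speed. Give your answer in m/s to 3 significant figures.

12.2 m/s

Pressure gradient: |∂P/∂n| = 300 Pa / 188000 m = 1.60×10⁻³ Pa/m
Geostrophic balance (pressure-gradient force = Coriolis force):
V_g = (1/(fρ)) |∂P/∂n| = 1.60×10⁻³ / (1.41×10⁻⁴ × 0.927) = 12.2 m/s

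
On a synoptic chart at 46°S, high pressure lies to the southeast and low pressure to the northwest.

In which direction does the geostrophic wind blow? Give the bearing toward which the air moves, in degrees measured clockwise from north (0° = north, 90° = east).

225°

The pressure-gradient force points toward the northwest (bearing 315°).
Geostrophic balance: in the Southern Hemisphere the Coriolis force deflects motion to the left, so the geostrophic wind blows 90° to the left of the pressure-gradient force (low pressure on the right).
Rotating 315° by 90° counterclockwise gives 225° — the wind blows toward the southwest.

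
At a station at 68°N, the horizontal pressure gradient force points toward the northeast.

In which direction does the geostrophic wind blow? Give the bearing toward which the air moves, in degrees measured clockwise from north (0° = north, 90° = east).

135°

The pressure-gradient force points toward the northeast (bearing 045°).
Geostrophic balance: in the Northern Hemisphere the Coriolis force deflects motion to the right, so the geostrophic wind blows 90° to the right of the pressure-gradient force (low pressure on the left).
Rotating 045° by 90° clockwise gives 135° — the wind blows toward the southeast.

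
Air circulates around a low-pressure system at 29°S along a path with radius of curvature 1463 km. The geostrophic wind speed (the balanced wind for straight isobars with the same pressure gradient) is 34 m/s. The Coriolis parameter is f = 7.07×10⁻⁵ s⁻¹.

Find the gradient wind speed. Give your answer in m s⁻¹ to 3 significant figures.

27.0 m s⁻¹

Around a low, centrifugal force acts outward with Coriolis, so pressure-gradient force balances both:
(1/ρ)|∂P/∂n| = fV + V²/R  →  V² + fR·V − fR·V_g = 0
With fR = 7.07×10⁻⁵ × 1463×10³ m = 103 m/s:
V = [−fR + √((fR)² + 4 fR V_g)]/2 = [−103 + √(103² + 4×103×34)]/2 = 27 m/s
Subgeostrophic (V < V_g = 34 m/s), as expected around a low.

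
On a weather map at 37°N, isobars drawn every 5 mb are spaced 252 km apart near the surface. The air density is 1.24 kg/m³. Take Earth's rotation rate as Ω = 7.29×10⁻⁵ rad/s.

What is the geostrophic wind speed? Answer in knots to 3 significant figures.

35.4 knots

Coriolis parameter at 37°N:
f = 2Ω sin φ = 2 × 7.29×10⁻⁵ × sin 37° = 8.77×10⁻⁵ s⁻¹
Pressure gradient: |∂P/∂n| = 500 Pa / 252000 m = 1.98×10⁻³ Pa/m
Geostrophic balance (pressure-gradient force = Coriolis force):
V_g = (1/(fρ)) |∂P/∂n| = 1.98×10⁻³ / (8.77×10⁻⁵ × 1.24) = 18.2 m/s
Converting: 18.2 m/s × 1.944 = 35.4 knots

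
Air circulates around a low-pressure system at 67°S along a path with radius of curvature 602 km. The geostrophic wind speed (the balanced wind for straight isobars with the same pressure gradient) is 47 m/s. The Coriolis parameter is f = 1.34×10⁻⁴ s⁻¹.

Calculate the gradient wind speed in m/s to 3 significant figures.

33.3 m/s

Around a low, centrifugal force acts outward with Coriolis, so pressure-gradient force balances both:
(1/ρ)|∂P/∂n| = fV + V²/R  →  V² + fR·V − fR·V_g = 0
With fR = 1.34×10⁻⁴ × 602×10³ m = 80.7 m/s:
V = [−fR + √((fR)² + 4 fR V_g)]/2 = [−80.7 + √(80.7² + 4×80.7×47)]/2 = 33.3 m/s
Subgeostrophic (V < V_g = 47 m/s), as expected around a low.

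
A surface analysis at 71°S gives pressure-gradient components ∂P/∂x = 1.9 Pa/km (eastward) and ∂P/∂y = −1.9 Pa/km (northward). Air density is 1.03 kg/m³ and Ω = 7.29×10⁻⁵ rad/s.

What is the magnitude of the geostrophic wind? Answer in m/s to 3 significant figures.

18.9 m/s

Coriolis parameter at 71°S:
f = 2Ω sin φ = 2 × 7.29×10⁻⁵ × sin 71° = 1.38×10⁻⁴ s⁻¹
In the Southern Hemisphere f is negative: f = −1.38×10⁻⁴ s⁻¹.
Component geostrophic relations (x east, y north):
u_g = −(1/(fρ)) ∂P/∂y,  v_g = (1/(fρ)) ∂P/∂x
u_g = −(−1.9×10⁻³)/(−1.38×10⁻⁴ × 1.03) = −13.4 m/s;  v_g = (1.9×10⁻³)/(−1.38×10⁻⁴ × 1.03) = −13.4 m/s
|V_g| = √(u_g² + v_g²) = 18.9 m/s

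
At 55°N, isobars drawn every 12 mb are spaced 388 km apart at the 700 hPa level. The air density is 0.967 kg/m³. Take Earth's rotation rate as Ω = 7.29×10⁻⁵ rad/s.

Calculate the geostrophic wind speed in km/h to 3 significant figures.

Coriolis parameter at 55°N:
f = 2Ω sin φ = 2 × 7.29×10⁻⁵ × sin 55° = 1.19×10⁻⁴ s⁻¹
Pressure gradient: |∂P/∂n| = 1200 Pa / 388000 m = 3.09×10⁻³ Pa/m
Geostrophic balance (pressure-gradient force = Coriolis force):
V_g = (1/(fρ)) |∂P/∂n| = 3.09×10⁻³ / (1.19×10⁻⁴ × 0.967) = 26.8 m/s
Converting: 26.8 m/s × 3.6 = 96.4 km/h

96.4 km/h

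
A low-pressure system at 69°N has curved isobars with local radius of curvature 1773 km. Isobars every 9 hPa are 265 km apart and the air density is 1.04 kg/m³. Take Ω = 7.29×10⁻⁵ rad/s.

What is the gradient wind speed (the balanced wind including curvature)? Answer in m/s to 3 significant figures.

Coriolis parameter at 69°N:
f = 2Ω sin φ = 2 × 7.29×10⁻⁵ × sin 69° = 1.36×10⁻⁴ s⁻¹
Pressure gradient: |∂P/∂n| = 900 Pa / 265000 m = 3.40×10⁻³ Pa/m
Geostrophic speed: V_g = |∂P/∂n|/(fρ) = 3.40×10⁻³/(1.36×10⁻⁴ × 1.04) = 24.0 m/s
Around a low, centrifugal force acts outward with Coriolis, so pressure-gradient force balances both:
(1/ρ)|∂P/∂n| = fV + V²/R  →  V² + fR·V − fR·V_g = 0
With fR = 1.36×10⁻⁴ × 1773×10³ m = 241 m/s:
V = [−fR + √((fR)² + 4 fR V_g)]/2 = [−241 + √(241² + 4×241×24)]/2 = 22 m/s
Subgeostrophic (V < V_g = 24 m/s), as expected around a low.

22.0 m/s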